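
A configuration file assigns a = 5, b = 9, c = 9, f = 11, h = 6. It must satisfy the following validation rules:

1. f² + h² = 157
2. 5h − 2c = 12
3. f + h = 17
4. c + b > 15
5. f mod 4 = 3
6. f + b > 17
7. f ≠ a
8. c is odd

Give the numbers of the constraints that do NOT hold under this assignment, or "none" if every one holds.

1. f² + h² = 11² + 6² = 121 + 36 = 157  ✔
2. 5h − 2c = 5(6) − 2(9) = 12  ✔
3. f + h = 11 + 6 = 17  ✔
4. c + b = 9 + 9 = 18; 18 > 15  ✔
5. 11 mod 4 = 3  ✔
6. f + b = 11 + 9 = 20; 20 > 17  ✔
7. f = 11, a = 5; distinct  ✔
8. c = 9 is odd  ✔

All constraints are satisfied.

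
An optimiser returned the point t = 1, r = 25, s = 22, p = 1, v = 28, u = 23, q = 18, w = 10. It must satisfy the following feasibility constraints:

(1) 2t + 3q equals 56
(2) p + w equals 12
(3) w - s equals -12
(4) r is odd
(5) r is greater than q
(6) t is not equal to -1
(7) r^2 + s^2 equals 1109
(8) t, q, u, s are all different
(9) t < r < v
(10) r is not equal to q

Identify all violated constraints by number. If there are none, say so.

No — constraint 2 is not satisfied.

(1) 2t + 3q = 2(1) + 3(18) = 56  ✔
(2) p + w = 1 + 10 = 11, not 12  ✘
(3) w - s = 10 - 22 = -12  ✔
(4) r = 25 is odd  ✔
(5) r = 25, q = 18; 25 > 18  ✔
(6) t = 1, and 1 ≠ -1  ✔
(7) r^2 + s^2 = 25^2 + 22^2 = 625 + 484 = 1109  ✔
(8) values 1, 18, 23, 22 are pairwise distinct  ✔
(9) values 1 < 25 < 28  ✔
(10) r = 25, q = 18; distinct  ✔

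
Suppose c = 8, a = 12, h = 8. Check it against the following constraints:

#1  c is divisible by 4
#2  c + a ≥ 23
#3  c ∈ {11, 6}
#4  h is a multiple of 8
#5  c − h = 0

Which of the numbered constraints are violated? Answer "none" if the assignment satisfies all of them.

Violated: 2 and 3.

#1 8 / 4 = 2, so 4 divides 8  true
#2 c + a = 8 + 12 = 20; 20 < 23, bound 23 not met  false
#3 c = 8 is not in {11, 6}  false
#4 8 / 8 = 1, so 8 divides 8  true
#5 c − h = 8 − 8 = 0  true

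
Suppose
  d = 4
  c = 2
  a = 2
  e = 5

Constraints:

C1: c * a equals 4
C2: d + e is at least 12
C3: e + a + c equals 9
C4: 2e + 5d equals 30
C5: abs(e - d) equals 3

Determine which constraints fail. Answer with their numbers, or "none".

Constraints 2 and 5 are violated.

C1: c * a = 2 * 2 = 4 — satisfied.
C2: d + e = 4 + 5 = 9; 9 < 12, bound 12 not met — violated.
C3: e + a + c = 5 + 2 + 2 = 9 — satisfied.
C4: 2e + 5d = 2(5) + 5(4) = 30 — satisfied.
C5: abs(5 - 4) = 1, not 3 — violated.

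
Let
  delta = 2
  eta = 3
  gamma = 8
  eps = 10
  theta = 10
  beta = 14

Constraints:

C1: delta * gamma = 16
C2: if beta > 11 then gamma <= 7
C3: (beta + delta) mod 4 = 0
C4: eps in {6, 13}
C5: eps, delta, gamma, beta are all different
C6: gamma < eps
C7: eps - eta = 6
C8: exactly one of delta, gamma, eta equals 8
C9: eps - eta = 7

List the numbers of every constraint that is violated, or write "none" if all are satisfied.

The assignment fails constraints 2, 4, and 7.

C1: delta * gamma = 2 * 8 = 16 — OK.
C2: beta = 14 > 11, so we need gamma ≤ 7; but gamma = 8 > 7 — violated.
C3: beta + delta = 16; 16 mod 4 = 0 — OK.
C4: eps = 10 is not in {6, 13} — violated.
C5: values 10, 2, 8, 14 are pairwise distinct — OK.
C6: gamma = 8, eps = 10; 8 < 10 — OK.
C7: eps - eta = 10 - 3 = 7, not 6 — violated.
C8: delta=2, gamma=8, eta=3; 1 of them equals 8 — OK.
C9: eps - eta = 10 - 3 = 7 — OK.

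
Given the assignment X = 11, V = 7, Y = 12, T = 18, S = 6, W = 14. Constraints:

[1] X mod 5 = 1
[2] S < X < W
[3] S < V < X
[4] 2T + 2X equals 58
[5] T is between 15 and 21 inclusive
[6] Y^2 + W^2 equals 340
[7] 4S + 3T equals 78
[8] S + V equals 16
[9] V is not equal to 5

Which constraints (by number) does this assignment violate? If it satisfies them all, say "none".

[1] 11 mod 5 = 1  OK
[2] values 6 < 11 < 14  OK
[3] values 6 < 7 < 11  OK
[4] 2T + 2X = 2(18) + 2(11) = 58  OK
[5] T = 18 lies in [15, 21]  OK
[6] Y^2 + W^2 = 12^2 + 14^2 = 144 + 196 = 340  OK
[7] 4S + 3T = 4(6) + 3(18) = 78  OK
[8] S + V = 6 + 7 = 13, not 16  FAIL
[9] V = 7, and 7 ≠ 5  OK

Violated: 8.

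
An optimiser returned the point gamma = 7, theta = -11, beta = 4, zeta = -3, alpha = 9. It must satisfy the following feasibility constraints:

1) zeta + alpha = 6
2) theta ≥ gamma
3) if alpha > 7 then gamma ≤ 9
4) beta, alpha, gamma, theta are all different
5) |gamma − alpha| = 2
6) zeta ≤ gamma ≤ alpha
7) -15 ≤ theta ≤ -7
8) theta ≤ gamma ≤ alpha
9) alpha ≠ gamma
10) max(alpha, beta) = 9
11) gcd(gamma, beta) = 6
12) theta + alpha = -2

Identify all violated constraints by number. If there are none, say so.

1) zeta + alpha = -3 + 9 = 6  OK
2) theta = -11, gamma = 7; -11 < 7 (want ≥)  FAIL
3) alpha = 9 > 7, so we need gamma ≤ 9; gamma = 7 ≤ 9  OK
4) values 4, 9, 7, -11 are pairwise distinct  OK
5) |7 − 9| = 2  OK
6) values -3 ≤ 7 ≤ 9  OK
7) theta = -11 lies in [-15, -7]  OK
8) values -11 ≤ 7 ≤ 9  OK
9) alpha = 9, gamma = 7; distinct  OK
10) max(9, 4) = 9  OK
11) gcd(7, 4) = 1, not 6  FAIL
12) theta + alpha = -11 + 9 = -2  OK

The assignment fails constraints 2, 11.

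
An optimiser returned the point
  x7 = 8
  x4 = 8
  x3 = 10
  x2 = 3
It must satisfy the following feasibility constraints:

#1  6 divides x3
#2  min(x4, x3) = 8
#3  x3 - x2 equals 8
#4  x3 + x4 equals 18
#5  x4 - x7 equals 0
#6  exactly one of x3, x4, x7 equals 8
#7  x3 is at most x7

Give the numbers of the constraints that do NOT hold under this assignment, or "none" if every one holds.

No — constraints 1, 3, 6, and 7 are not satisfied.

#1 10 = 6*1 + 4, so 6 does not divide 10 — violated.
#2 min(8, 10) = 8 — satisfied.
#3 x3 - x2 = 10 - 3 = 7, not 8 — violated.
#4 x3 + x4 = 10 + 8 = 18 — satisfied.
#5 x4 - x7 = 8 - 8 = 0 — satisfied.
#6 x3=10, x4=8, x7=8; 2 of them equal 8, not exactly one — violated.
#7 x3 = 10, x7 = 8; 10 > 8 (want ≤) — violated.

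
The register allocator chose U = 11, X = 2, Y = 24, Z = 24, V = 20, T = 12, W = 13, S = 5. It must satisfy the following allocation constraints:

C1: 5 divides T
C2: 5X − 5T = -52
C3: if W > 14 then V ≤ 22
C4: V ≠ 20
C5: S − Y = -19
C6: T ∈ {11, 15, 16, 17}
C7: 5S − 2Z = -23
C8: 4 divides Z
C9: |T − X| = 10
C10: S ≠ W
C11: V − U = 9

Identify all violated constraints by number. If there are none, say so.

C1: 12 = 5×2 + 2, so 5 does not divide 12  false
C2: 5X − 5T = 5(2) − 5(12) = -50, not -52  false
C3: W = 13, not > 14; antecedent false, conditional vacuously true  true
C4: V = 20, but 20 is required to differ  false
C5: S − Y = 5 − 24 = -19  true
C6: T = 12 is not in {11, 15, 16, 17}  false
C7: 5S − 2Z = 5(5) − 2(24) = -23  true
C8: 24 / 4 = 6, so 4 divides 24  true
C9: |12 − 2| = 10  true
C10: S = 5, W = 13; distinct  true
C11: V − U = 20 − 11 = 9  true

Constraints 1, 2, 4, and 6 are violated.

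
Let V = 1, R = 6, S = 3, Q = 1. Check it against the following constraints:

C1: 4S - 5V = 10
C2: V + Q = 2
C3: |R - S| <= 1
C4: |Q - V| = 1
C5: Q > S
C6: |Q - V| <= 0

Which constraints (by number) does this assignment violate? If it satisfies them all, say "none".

C1: 4S - 5V = 4(3) - 5(1) = 7, not 10 — does not hold.
C2: V + Q = 1 + 1 = 2 — holds.
C3: |6 - 3| = 3; 3 > 1, exceeds bound 1 — does not hold.
C4: |1 - 1| = 0, not 1 — does not hold.
C5: Q = 1, S = 3; 1 ≤ 3 (want >) — does not hold.
C6: |1 - 1| = 0; 0 ≤ 0 — holds.

Constraints 1, 3, 4, and 5 do not hold.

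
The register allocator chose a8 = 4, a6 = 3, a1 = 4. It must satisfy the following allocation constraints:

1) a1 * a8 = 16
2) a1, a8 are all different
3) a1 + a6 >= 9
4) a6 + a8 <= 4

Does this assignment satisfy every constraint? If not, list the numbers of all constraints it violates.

No — constraints 2, 3, and 4 are not satisfied.

1) a1 * a8 = 4 * 4 = 16 — OK.
2) a1 = a8 = 4, not all different — violated.
3) a1 + a6 = 4 + 3 = 7; 7 < 9, bound 9 not met — violated.
4) a6 + a8 = 3 + 4 = 7; 7 > 4, bound 4 not met — violated.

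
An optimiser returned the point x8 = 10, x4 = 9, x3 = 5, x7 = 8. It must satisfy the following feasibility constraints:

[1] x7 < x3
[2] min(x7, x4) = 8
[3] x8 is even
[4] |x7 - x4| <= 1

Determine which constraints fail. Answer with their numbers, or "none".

Constraint 1 does not hold.

[1] x7 = 8, x3 = 5; 8 ≥ 5 (want <) — violated.
[2] min(8, 9) = 8 — OK.
[3] x8 = 10 is even — OK.
[4] |8 - 9| = 1; 1 ≤ 1 — OK.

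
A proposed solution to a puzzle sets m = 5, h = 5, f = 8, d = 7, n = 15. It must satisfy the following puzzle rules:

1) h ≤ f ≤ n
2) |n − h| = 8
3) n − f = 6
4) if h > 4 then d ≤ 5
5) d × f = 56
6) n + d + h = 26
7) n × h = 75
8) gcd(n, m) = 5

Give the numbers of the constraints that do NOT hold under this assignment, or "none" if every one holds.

Violated: 2, 3, 4, and 6.

1) values 5 ≤ 8 ≤ 15  yes
2) |15 − 5| = 10, not 8  no
3) n − f = 15 − 8 = 7, not 6  no
4) h = 5 > 4, so we need d ≤ 5; but d = 7 > 5  no
5) d × f = 7 × 8 = 56  yes
6) n + d + h = 15 + 7 + 5 = 27, not 26  no
7) n × h = 15 × 5 = 75  yes
8) gcd(15, 5) = 5  yes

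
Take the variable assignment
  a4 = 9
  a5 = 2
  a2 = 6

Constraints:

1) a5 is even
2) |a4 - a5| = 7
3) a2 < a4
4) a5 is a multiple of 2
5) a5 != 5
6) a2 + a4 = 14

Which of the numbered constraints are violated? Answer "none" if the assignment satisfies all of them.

No — constraint 6 is not satisfied.

1) a5 = 2 is even  ✓
2) |9 - 2| = 7  ✓
3) a2 = 6, a4 = 9; 6 < 9  ✓
4) 2 / 2 = 1, so 2 divides 2  ✓
5) a5 = 2, and 2 ≠ 5  ✓
6) a2 + a4 = 6 + 9 = 15, not 14  ✗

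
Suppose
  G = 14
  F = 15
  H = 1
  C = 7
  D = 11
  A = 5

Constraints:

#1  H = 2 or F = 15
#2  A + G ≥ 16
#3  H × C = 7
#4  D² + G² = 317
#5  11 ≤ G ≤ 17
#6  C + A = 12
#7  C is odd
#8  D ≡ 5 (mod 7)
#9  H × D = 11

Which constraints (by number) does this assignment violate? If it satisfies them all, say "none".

Violated: 8.

#1 H = 1 ≠ 2, but F = 15 = 15 (second disjunct)  OK
#2 A + G = 5 + 14 = 19; 19 ≥ 16  OK
#3 H × C = 1 × 7 = 7  OK
#4 D² + G² = 11² + 14² = 121 + 196 = 317  OK
#5 G = 14 lies in [11, 17]  OK
#6 C + A = 7 + 5 = 12  OK
#7 C = 7 is odd  OK
#8 11 mod 7 = 4, not 5  FAIL
#9 H × D = 1 × 11 = 11  OK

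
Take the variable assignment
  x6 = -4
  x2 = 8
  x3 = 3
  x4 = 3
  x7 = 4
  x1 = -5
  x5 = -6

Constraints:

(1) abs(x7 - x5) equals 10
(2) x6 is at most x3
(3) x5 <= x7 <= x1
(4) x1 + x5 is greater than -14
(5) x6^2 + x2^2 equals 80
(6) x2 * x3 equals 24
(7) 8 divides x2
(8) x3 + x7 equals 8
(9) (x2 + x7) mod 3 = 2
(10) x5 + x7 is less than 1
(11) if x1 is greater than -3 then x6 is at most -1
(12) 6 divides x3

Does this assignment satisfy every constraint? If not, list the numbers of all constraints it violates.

(1) abs(4 - (-6)) = 10  holds
(2) x6 = -4, x3 = 3; -4 ≤ 3  holds
(3) values -6, 4, -5; x7 = 4 is not <= x1 = -5  fails
(4) x1 + x5 = -5 + (-6) = -11; -11 > -14  holds
(5) x6^2 + x2^2 = (-4)^2 + 8^2 = 16 + 64 = 80  holds
(6) x2 * x3 = 8 * 3 = 24  holds
(7) 8 / 8 = 1, so 8 divides 8  holds
(8) x3 + x7 = 3 + 4 = 7, not 8  fails
(9) x2 + x7 = 12; 12 mod 3 = 0, not 2  fails
(10) x5 + x7 = -6 + 4 = -2; -2 < 1  holds
(11) x1 = -5, not > -3; antecedent false, conditional vacuously true  holds
(12) 3 = 6*0 + 3, so 6 does not divide 3  fails

No — constraints 3, 8, 9, 12 are not satisfied.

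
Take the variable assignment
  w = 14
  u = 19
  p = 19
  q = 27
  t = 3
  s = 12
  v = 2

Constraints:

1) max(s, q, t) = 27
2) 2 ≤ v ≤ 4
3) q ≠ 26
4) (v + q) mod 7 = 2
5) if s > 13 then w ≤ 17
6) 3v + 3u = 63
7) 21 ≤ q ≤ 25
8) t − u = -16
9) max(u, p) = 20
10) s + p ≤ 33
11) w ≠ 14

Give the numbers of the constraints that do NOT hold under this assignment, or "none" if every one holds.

Constraints 4, 7, 9, and 11 do not hold.

1) max(12, 27, 3) = 27  holds
2) v = 2 lies in [2, 4]  holds
3) q = 27, and 27 ≠ 26  holds
4) v + q = 29; 29 mod 7 = 1, not 2  fails
5) s = 12, not > 13; antecedent false, conditional vacuously true  holds
6) 3v + 3u = 3(2) + 3(19) = 63  holds
7) q = 27 is outside [21, 25]  fails
8) t − u = 3 − 19 = -16  holds
9) max(19, 19) = 19, not 20  fails
10) s + p = 12 + 19 = 31; 31 ≤ 33  holds
11) w = 14, but 14 is required to differ  fails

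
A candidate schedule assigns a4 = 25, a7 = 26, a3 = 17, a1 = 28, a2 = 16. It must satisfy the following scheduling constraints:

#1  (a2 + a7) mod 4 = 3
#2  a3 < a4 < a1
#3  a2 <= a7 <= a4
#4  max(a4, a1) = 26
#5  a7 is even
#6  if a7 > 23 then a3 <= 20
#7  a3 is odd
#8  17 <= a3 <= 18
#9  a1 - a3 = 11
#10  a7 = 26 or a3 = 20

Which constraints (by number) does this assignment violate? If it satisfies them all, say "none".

The assignment fails constraints 1, 3, and 4.

#1 a2 + a7 = 42; 42 mod 4 = 2, not 3  ✘
#2 values 17 < 25 < 28  ✔
#3 values 16, 26, 25; a7 = 26 is not <= a4 = 25  ✘
#4 max(25, 28) = 28, not 26  ✘
#5 a7 = 26 is even  ✔
#6 a7 = 26 > 23, so we need a3 ≤ 20; a3 = 17 ≤ 20  ✔
#7 a3 = 17 is odd  ✔
#8 a3 = 17 lies in [17, 18]  ✔
#9 a1 - a3 = 28 - 17 = 11  ✔
#10 a7 = 26 = 26 (first disjunct)  ✔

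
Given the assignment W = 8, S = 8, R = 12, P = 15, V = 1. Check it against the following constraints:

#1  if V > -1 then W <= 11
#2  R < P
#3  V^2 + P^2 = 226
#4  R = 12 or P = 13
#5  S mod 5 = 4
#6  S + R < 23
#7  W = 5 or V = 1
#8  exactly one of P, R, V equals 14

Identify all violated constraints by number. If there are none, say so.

Constraints 5, 8 do not hold.

#1 V = 1 > -1, so we need W ≤ 11; W = 8 ≤ 11  yes
#2 R = 12, P = 15; 12 < 15  yes
#3 V^2 + P^2 = 1^2 + 15^2 = 1 + 225 = 226  yes
#4 R = 12 = 12 (first disjunct)  yes
#5 8 mod 5 = 3, not 4  no
#6 S + R = 8 + 12 = 20; 20 < 23  yes
#7 W = 8 ≠ 5, but V = 1 = 1 (second disjunct)  yes
#8 P=15, R=12, V=1; 0 of them equal 14, not exactly one  no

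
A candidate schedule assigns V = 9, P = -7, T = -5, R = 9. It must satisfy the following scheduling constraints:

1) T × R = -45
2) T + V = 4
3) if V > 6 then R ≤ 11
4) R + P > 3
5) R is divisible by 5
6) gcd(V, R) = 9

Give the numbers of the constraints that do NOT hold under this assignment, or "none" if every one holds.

Constraints 4 and 5 are violated.

1) T × R = -5 × 9 = -45  true
2) T + V = -5 + 9 = 4  true
3) V = 9 > 6, so we need R ≤ 11; R = 9 ≤ 11  true
4) R + P = 9 + (-7) = 2; 2 ≤ 3, bound 3 not met  false
5) 9 = 5×1 + 4, so 5 does not divide 9  false
6) gcd(9, 9) = 9  true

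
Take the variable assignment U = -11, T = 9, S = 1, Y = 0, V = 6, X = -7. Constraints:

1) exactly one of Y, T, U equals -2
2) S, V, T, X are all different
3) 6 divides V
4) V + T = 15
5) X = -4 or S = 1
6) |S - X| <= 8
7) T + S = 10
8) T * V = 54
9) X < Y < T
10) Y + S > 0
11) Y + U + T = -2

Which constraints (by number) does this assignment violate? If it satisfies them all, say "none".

Constraint 1 is violated.

1) Y=0, T=9, U=-11; 0 of them equal -2, not exactly one  ✘
2) values 1, 6, 9, -7 are pairwise distinct  ✔
3) 6 / 6 = 1, so 6 divides 6  ✔
4) V + T = 6 + 9 = 15  ✔
5) X = -7 ≠ -4, but S = 1 = 1 (second disjunct)  ✔
6) |1 - (-7)| = 8; 8 ≤ 8  ✔
7) T + S = 9 + 1 = 10  ✔
8) T * V = 9 * 6 = 54  ✔
9) values -7 < 0 < 9  ✔
10) Y + S = 0 + 1 = 1; 1 > 0  ✔
11) Y + U + T = 0 + (-11) + 9 = -2  ✔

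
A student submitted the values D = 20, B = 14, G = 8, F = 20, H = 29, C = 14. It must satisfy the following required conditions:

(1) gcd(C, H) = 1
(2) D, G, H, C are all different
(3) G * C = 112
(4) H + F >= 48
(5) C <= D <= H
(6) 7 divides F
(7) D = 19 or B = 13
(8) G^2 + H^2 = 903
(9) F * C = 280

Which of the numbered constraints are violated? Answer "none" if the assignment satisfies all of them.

Violated: 6, 7, and 8.

(1) gcd(14, 29) = 1  holds
(2) values 20, 8, 29, 14 are pairwise distinct  holds
(3) G * C = 8 * 14 = 112  holds
(4) H + F = 29 + 20 = 49; 49 ≥ 48  holds
(5) values 14 <= 20 <= 29  holds
(6) 20 = 7*2 + 6, so 7 does not divide 20  fails
(7) D = 20 ≠ 19 and B = 14 ≠ 13; both disjuncts false  fails
(8) G^2 + H^2 = 8^2 + 29^2 = 64 + 841 = 905, not 903  fails
(9) F * C = 20 * 14 = 280  holds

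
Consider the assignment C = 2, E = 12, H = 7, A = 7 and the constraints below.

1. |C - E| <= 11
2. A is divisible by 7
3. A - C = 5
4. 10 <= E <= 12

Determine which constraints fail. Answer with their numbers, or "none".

The assignment satisfies every constraint.

1. |2 - 12| = 10; 10 ≤ 11 — holds.
2. 7 / 7 = 1, so 7 divides 7 — holds.
3. A - C = 7 - 2 = 5 — holds.
4. E = 12 lies in [10, 12] — holds.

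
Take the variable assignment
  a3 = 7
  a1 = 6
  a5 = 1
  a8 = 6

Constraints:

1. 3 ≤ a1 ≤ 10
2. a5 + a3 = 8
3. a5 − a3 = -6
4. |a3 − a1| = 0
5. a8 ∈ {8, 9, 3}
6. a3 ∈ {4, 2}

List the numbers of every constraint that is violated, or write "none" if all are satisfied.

1. a1 = 6 lies in [3, 10]  holds
2. a5 + a3 = 1 + 7 = 8  holds
3. a5 − a3 = 1 − 7 = -6  holds
4. |7 − 6| = 1, not 0  fails
5. a8 = 6 is not in {8, 9, 3}  fails
6. a3 = 7 is not in {4, 2}  fails

Constraints 4, 5, 6 do not hold.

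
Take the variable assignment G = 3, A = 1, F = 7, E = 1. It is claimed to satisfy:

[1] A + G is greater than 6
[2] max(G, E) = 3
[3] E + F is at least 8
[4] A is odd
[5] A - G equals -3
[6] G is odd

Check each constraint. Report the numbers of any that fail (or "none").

Constraints 1 and 5 are violated.

[1] A + G = 1 + 3 = 4; 4 ≤ 6, bound 6 not met — violated.
[2] max(3, 1) = 3 — OK.
[3] E + F = 1 + 7 = 8; 8 ≥ 8 — OK.
[4] A = 1 is odd — OK.
[5] A - G = 1 - 3 = -2, not -3 — violated.
[6] G = 3 is odd — OK.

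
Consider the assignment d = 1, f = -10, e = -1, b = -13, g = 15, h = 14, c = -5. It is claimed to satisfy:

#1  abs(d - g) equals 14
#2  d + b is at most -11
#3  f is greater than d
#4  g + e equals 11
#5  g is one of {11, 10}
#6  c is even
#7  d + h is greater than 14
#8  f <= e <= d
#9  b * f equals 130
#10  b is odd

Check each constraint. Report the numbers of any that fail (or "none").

#1 abs(1 - 15) = 14 — holds.
#2 d + b = 1 + (-13) = -12; -12 ≤ -11 — holds.
#3 f = -10, d = 1; -10 ≤ 1 (want >) — fails.
#4 g + e = 15 + (-1) = 14, not 11 — fails.
#5 g = 15 is not in {11, 10} — fails.
#6 c = -5 is odd — fails.
#7 d + h = 1 + 14 = 15; 15 > 14 — holds.
#8 values -10 <= -1 <= 1 — holds.
#9 b * f = -13 * (-10) = 130 — holds.
#10 b = -13 is odd — holds.

No — constraints 3, 4, 5, and 6 are not satisfied.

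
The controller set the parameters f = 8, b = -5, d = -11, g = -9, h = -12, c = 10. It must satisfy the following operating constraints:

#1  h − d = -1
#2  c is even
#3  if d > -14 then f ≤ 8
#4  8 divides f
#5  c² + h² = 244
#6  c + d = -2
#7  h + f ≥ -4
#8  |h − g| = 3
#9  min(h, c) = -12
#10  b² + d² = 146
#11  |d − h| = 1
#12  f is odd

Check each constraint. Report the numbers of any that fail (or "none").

The assignment fails constraints 6 and 12.

#1 h − d = -12 − (-11) = -1 — OK.
#2 c = 10 is even — OK.
#3 d = -11 > -14, so we need f ≤ 8; f = 8 ≤ 8 — OK.
#4 8 / 8 = 1, so 8 divides 8 — OK.
#5 c² + h² = 10² + (-12)² = 100 + 144 = 244 — OK.
#6 c + d = 10 + (-11) = -1, not -2 — violated.
#7 h + f = -12 + 8 = -4; -4 ≥ -4 — OK.
#8 |-12 − (-9)| = 3 — OK.
#9 min(-12, 10) = -12 — OK.
#10 b² + d² = (-5)² + (-11)² = 25 + 121 = 146 — OK.
#11 |-11 − (-12)| = 1 — OK.
#12 f = 8 is even — violated.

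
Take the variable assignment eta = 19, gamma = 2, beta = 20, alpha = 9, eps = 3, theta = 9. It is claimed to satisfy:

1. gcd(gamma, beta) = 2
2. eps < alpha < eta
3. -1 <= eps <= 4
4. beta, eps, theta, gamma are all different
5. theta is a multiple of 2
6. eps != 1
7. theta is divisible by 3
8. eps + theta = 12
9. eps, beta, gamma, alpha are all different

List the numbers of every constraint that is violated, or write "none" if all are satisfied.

Constraint 5 is violated.

1. gcd(2, 20) = 2 — OK.
2. values 3 < 9 < 19 — OK.
3. eps = 3 lies in [-1, 4] — OK.
4. values 20, 3, 9, 2 are pairwise distinct — OK.
5. 9 = 2*4 + 1, so 2 does not divide 9 — violated.
6. eps = 3, and 3 ≠ 1 — OK.
7. 9 / 3 = 3, so 3 divides 9 — OK.
8. eps + theta = 3 + 9 = 12 — OK.
9. values 3, 20, 2, 9 are pairwise distinct — OK.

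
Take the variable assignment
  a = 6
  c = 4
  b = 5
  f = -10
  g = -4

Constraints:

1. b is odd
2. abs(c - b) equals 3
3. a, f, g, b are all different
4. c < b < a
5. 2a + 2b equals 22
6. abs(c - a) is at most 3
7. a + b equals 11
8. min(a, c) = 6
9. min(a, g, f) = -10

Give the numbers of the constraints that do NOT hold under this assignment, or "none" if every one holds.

1. b = 5 is odd — holds.
2. abs(4 - 5) = 1, not 3 — does not hold.
3. values 6, -10, -4, 5 are pairwise distinct — holds.
4. values 4 < 5 < 6 — holds.
5. 2a + 2b = 2(6) + 2(5) = 22 — holds.
6. abs(4 - 6) = 2; 2 ≤ 3 — holds.
7. a + b = 6 + 5 = 11 — holds.
8. min(6, 4) = 4, not 6 — does not hold.
9. min(6, -4, -10) = -10 — holds.

Violated: 2, 8.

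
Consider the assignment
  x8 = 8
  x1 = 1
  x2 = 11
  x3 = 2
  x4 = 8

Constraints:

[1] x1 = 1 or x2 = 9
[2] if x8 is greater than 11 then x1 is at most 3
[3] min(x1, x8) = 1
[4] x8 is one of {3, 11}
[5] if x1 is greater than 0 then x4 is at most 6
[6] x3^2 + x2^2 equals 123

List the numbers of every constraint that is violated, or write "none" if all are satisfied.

Constraints 4, 5, 6 do not hold.

[1] x1 = 1 = 1 (first disjunct)  holds
[2] x8 = 8, not > 11; antecedent false, conditional vacuously true  holds
[3] min(1, 8) = 1  holds
[4] x8 = 8 is not in {3, 11}  fails
[5] x1 = 1 > 0, so we need x4 ≤ 6; but x4 = 8 > 6  fails
[6] x3^2 + x2^2 = 2^2 + 11^2 = 4 + 121 = 125, not 123  fails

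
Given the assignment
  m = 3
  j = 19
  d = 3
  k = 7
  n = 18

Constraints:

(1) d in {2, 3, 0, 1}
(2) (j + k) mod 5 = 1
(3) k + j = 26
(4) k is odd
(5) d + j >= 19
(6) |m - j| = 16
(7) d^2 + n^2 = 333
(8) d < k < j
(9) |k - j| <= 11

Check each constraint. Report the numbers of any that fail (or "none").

(1) d = 3 is in {2, 3, 0, 1}  holds
(2) j + k = 26; 26 mod 5 = 1  holds
(3) k + j = 7 + 19 = 26  holds
(4) k = 7 is odd  holds
(5) d + j = 3 + 19 = 22; 22 ≥ 19  holds
(6) |3 - 19| = 16  holds
(7) d^2 + n^2 = 3^2 + 18^2 = 9 + 324 = 333  holds
(8) values 3 < 7 < 19  holds
(9) |7 - 19| = 12; 12 > 11, exceeds bound 11  fails

No — constraint 9 is not satisfied.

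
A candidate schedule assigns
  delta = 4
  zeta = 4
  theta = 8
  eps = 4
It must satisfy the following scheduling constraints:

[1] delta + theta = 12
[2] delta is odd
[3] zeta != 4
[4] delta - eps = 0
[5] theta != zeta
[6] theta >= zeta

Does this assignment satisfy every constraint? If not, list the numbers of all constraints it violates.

Constraints 2, 3 do not hold.

[1] delta + theta = 4 + 8 = 12 — holds.
[2] delta = 4 is even — does not hold.
[3] zeta = 4, but 4 is required to differ — does not hold.
[4] delta - eps = 4 - 4 = 0 — holds.
[5] theta = 8, zeta = 4; distinct — holds.
[6] theta = 8, zeta = 4; 8 ≥ 4 — holds.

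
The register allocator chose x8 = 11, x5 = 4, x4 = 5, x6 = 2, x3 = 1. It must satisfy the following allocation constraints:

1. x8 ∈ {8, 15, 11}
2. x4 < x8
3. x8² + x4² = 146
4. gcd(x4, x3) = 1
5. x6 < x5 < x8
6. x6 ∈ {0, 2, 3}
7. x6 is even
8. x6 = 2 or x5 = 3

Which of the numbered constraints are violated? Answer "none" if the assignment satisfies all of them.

No violations.

1. x8 = 11 is in {8, 15, 11}  OK
2. x4 = 5, x8 = 11; 5 < 11  OK
3. x8² + x4² = 11² + 5² = 121 + 25 = 146  OK
4. gcd(5, 1) = 1  OK
5. values 2 < 4 < 11  OK
6. x6 = 2 is in {0, 2, 3}  OK
7. x6 = 2 is even  OK
8. x6 = 2 = 2 (first disjunct)  OK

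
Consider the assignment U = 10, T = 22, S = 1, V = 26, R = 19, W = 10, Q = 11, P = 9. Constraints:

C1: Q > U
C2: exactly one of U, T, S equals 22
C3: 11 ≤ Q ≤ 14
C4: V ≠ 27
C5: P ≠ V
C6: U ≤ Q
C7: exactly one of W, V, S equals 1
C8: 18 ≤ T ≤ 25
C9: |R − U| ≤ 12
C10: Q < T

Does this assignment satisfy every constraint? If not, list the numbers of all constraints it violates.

C1: Q = 11, U = 10; 11 > 10 — satisfied.
C2: U=10, T=22, S=1; 1 of them equals 22 — satisfied.
C3: Q = 11 lies in [11, 14] — satisfied.
C4: V = 26, and 26 ≠ 27 — satisfied.
C5: P = 9, V = 26; distinct — satisfied.
C6: U = 10, Q = 11; 10 ≤ 11 — satisfied.
C7: W=10, V=26, S=1; 1 of them equals 1 — satisfied.
C8: T = 22 lies in [18, 25] — satisfied.
C9: |19 − 10| = 9; 9 ≤ 12 — satisfied.
C10: Q = 11, T = 22; 11 < 22 — satisfied.

Yes — all constraints hold.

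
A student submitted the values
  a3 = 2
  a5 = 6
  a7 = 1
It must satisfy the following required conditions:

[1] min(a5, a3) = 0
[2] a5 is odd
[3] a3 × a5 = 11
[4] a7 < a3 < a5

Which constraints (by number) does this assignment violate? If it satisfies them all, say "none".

[1] min(6, 2) = 2, not 0 — violated.
[2] a5 = 6 is even — violated.
[3] a3 × a5 = 2 × 6 = 12, not 11 — violated.
[4] values 1 < 2 < 6 — OK.

Violated: 1, 2, and 3.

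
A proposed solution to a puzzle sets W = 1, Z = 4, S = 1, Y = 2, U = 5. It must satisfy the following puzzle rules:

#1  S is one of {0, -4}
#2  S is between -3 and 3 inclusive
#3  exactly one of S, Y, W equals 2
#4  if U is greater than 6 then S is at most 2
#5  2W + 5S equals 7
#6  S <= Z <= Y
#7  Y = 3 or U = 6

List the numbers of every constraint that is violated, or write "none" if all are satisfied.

Constraints 1, 6, and 7 are violated.

#1 S = 1 is not in {0, -4}  fails
#2 S = 1 lies in [-3, 3]  holds
#3 S=1, Y=2, W=1; 1 of them equals 2  holds
#4 U = 5, not > 6; antecedent false, conditional vacuously true  holds
#5 2W + 5S = 2(1) + 5(1) = 7  holds
#6 values 1, 4, 2; Z = 4 is not <= Y = 2  fails
#7 Y = 2 ≠ 3 and U = 5 ≠ 6; both disjuncts false  fails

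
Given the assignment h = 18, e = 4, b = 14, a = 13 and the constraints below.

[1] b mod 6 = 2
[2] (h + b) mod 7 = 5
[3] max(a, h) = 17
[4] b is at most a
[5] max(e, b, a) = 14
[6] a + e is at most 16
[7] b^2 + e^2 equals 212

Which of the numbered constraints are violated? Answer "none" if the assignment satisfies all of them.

No — constraints 2, 3, 4, and 6 are not satisfied.

[1] 14 mod 6 = 2  true
[2] h + b = 32; 32 mod 7 = 4, not 5  false
[3] max(13, 18) = 18, not 17  false
[4] b = 14, a = 13; 14 > 13 (want ≤)  false
[5] max(4, 14, 13) = 14  true
[6] a + e = 13 + 4 = 17; 17 > 16, bound 16 not met  false
[7] b^2 + e^2 = 14^2 + 4^2 = 196 + 16 = 212  true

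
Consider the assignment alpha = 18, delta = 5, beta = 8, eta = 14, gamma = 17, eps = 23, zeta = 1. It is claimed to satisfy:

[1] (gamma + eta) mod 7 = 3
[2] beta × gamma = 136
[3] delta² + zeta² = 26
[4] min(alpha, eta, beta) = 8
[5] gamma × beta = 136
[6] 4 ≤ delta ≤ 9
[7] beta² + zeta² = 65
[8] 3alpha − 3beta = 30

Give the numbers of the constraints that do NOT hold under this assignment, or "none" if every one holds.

[1] gamma + eta = 31; 31 mod 7 = 3  holds
[2] beta × gamma = 8 × 17 = 136  holds
[3] delta² + zeta² = 5² + 1² = 25 + 1 = 26  holds
[4] min(18, 14, 8) = 8  holds
[5] gamma × beta = 17 × 8 = 136  holds
[6] delta = 5 lies in [4, 9]  holds
[7] beta² + zeta² = 8² + 1² = 64 + 1 = 65  holds
[8] 3alpha − 3beta = 3(18) − 3(8) = 30  holds

No violations.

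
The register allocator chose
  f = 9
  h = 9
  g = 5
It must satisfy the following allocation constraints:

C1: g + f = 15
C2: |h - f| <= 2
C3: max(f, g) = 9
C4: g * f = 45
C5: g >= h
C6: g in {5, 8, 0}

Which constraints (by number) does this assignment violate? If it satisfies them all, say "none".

C1: g + f = 5 + 9 = 14, not 15  ✗
C2: |9 - 9| = 0; 0 ≤ 2  ✓
C3: max(9, 5) = 9  ✓
C4: g * f = 5 * 9 = 45  ✓
C5: g = 5, h = 9; 5 < 9 (want ≥)  ✗
C6: g = 5 is in {5, 8, 0}  ✓

Constraints 1 and 5 do not hold.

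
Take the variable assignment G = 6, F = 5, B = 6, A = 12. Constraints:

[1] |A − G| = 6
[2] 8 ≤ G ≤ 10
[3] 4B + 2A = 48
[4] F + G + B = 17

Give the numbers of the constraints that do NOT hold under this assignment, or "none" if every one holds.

[1] |12 − 6| = 6 — holds.
[2] G = 6 is outside [8, 10] — fails.
[3] 4B + 2A = 4(6) + 2(12) = 48 — holds.
[4] F + G + B = 5 + 6 + 6 = 17 — holds.

Violated: 2.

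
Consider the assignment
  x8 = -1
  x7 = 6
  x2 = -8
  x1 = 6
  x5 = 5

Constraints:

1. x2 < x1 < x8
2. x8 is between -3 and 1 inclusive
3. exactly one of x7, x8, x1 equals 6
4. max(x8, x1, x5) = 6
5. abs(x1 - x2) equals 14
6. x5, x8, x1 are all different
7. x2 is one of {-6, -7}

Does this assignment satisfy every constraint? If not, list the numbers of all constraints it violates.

1. values -8, 6, -1; x1 = 6 is not < x8 = -1  ✘
2. x8 = -1 lies in [-3, 1]  ✔
3. x7=6, x8=-1, x1=6; 2 of them equal 6, not exactly one  ✘
4. max(-1, 6, 5) = 6  ✔
5. abs(6 - (-8)) = 14  ✔
6. values 5, -1, 6 are pairwise distinct  ✔
7. x2 = -8 is not in {-6, -7}  ✘

Constraints 1, 3, 7 do not hold.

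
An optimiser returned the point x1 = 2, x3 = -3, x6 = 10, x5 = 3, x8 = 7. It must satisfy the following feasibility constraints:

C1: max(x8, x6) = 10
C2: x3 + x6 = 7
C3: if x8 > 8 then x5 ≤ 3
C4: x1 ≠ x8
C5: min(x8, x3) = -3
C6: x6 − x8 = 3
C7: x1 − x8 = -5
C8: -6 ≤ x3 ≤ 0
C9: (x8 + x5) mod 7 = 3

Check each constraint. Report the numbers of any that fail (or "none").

C1: max(7, 10) = 10  ✓
C2: x3 + x6 = -3 + 10 = 7  ✓
C3: x8 = 7, not > 8; antecedent false, conditional vacuously true  ✓
C4: x1 = 2, x8 = 7; distinct  ✓
C5: min(7, -3) = -3  ✓
C6: x6 − x8 = 10 − 7 = 3  ✓
C7: x1 − x8 = 2 − 7 = -5  ✓
C8: x3 = -3 lies in [-6, 0]  ✓
C9: x8 + x5 = 10; 10 mod 7 = 3  ✓

Yes — all constraints hold.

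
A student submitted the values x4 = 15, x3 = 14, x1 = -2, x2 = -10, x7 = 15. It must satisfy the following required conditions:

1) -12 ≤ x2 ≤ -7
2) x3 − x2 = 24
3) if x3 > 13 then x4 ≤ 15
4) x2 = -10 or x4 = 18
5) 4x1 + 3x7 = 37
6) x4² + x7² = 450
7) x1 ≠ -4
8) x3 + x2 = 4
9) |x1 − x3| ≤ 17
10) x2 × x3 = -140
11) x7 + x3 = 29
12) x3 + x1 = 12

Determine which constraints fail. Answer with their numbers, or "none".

None — every constraint holds.

1) x2 = -10 lies in [-12, -7] — holds.
2) x3 − x2 = 14 − (-10) = 24 — holds.
3) x3 = 14 > 13, so we need x4 ≤ 15; x4 = 15 ≤ 15 — holds.
4) x2 = -10 = -10 (first disjunct) — holds.
5) 4x1 + 3x7 = 4(-2) + 3(15) = 37 — holds.
6) x4² + x7² = 15² + 15² = 225 + 225 = 450 — holds.
7) x1 = -2, and -2 ≠ -4 — holds.
8) x3 + x2 = 14 + (-10) = 4 — holds.
9) |-2 − 14| = 16; 16 ≤ 17 — holds.
10) x2 × x3 = -10 × 14 = -140 — holds.
11) x7 + x3 = 15 + 14 = 29 — holds.
12) x3 + x1 = 14 + (-2) = 12 — holds.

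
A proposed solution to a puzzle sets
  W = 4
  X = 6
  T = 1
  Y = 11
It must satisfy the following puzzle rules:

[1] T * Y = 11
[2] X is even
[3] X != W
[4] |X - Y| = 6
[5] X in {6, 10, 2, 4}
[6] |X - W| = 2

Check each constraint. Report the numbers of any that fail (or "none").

Violated: 4.

[1] T * Y = 1 * 11 = 11  holds
[2] X = 6 is even  holds
[3] X = 6, W = 4; distinct  holds
[4] |6 - 11| = 5, not 6  fails
[5] X = 6 is in {6, 10, 2, 4}  holds
[6] |6 - 4| = 2  holds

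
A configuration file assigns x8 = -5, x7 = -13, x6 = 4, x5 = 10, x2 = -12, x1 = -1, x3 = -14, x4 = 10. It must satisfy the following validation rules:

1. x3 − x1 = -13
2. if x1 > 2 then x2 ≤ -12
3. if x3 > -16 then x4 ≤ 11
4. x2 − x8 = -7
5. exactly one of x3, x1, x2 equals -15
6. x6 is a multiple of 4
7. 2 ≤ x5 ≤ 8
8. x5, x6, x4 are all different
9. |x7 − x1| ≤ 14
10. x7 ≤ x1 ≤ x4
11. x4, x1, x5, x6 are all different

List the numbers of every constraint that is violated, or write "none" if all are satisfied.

1. x3 − x1 = -14 − (-1) = -13  holds
2. x1 = -1, not > 2; antecedent false, conditional vacuously true  holds
3. x3 = -14 > -16, so we need x4 ≤ 11; x4 = 10 ≤ 11  holds
4. x2 − x8 = -12 − (-5) = -7  holds
5. x3=-14, x1=-1, x2=-12; 0 of them equal -15, not exactly one  fails
6. 4 / 4 = 1, so 4 divides 4  holds
7. x5 = 10 is outside [2, 8]  fails
8. x5 = x4 = 10, not all different  fails
9. |-13 − (-1)| = 12; 12 ≤ 14  holds
10. values -13 ≤ -1 ≤ 10  holds
11. x4 = x5 = 10, not all different  fails

Constraints 5, 7, 8, and 11 are violated.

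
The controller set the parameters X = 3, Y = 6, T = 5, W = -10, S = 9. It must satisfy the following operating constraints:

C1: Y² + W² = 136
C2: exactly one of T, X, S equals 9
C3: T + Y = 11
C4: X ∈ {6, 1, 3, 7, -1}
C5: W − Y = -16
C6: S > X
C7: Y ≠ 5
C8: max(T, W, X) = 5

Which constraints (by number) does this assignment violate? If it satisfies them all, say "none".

All constraints are satisfied.

C1: Y² + W² = 6² + (-10)² = 36 + 100 = 136 — OK.
C2: T=5, X=3, S=9; 1 of them equals 9 — OK.
C3: T + Y = 5 + 6 = 11 — OK.
C4: X = 3 is in {6, 1, 3, 7, -1} — OK.
C5: W − Y = -10 − 6 = -16 — OK.
C6: S = 9, X = 3; 9 > 3 — OK.
C7: Y = 6, and 6 ≠ 5 — OK.
C8: max(5, -10, 3) = 5 — OK.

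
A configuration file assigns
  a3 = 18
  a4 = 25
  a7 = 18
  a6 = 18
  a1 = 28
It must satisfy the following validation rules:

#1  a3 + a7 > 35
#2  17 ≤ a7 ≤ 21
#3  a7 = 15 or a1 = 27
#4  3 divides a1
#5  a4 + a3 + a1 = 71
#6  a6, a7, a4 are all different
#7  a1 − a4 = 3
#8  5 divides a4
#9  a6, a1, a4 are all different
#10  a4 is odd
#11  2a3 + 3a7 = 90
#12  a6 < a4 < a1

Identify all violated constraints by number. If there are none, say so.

#1 a3 + a7 = 18 + 18 = 36; 36 > 35 — OK.
#2 a7 = 18 lies in [17, 21] — OK.
#3 a7 = 18 ≠ 15 and a1 = 28 ≠ 27; both disjuncts false — violated.
#4 28 = 3×9 + 1, so 3 does not divide 28 — violated.
#5 a4 + a3 + a1 = 25 + 18 + 28 = 71 — OK.
#6 a6 = a7 = 18, not all different — violated.
#7 a1 − a4 = 28 − 25 = 3 — OK.
#8 25 / 5 = 5, so 5 divides 25 — OK.
#9 values 18, 28, 25 are pairwise distinct — OK.
#10 a4 = 25 is odd — OK.
#11 2a3 + 3a7 = 2(18) + 3(18) = 90 — OK.
#12 values 18 < 25 < 28 — OK.

The assignment fails constraints 3, 4, 6.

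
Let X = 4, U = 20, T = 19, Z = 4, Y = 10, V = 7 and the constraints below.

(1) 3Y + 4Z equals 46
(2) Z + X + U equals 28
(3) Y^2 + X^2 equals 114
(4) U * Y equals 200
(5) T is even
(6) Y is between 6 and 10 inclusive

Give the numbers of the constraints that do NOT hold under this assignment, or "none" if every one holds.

(1) 3Y + 4Z = 3(10) + 4(4) = 46 — holds.
(2) Z + X + U = 4 + 4 + 20 = 28 — holds.
(3) Y^2 + X^2 = 10^2 + 4^2 = 100 + 16 = 116, not 114 — fails.
(4) U * Y = 20 * 10 = 200 — holds.
(5) T = 19 is odd — fails.
(6) Y = 10 lies in [6, 10] — holds.

Constraints 3, 5 do not hold.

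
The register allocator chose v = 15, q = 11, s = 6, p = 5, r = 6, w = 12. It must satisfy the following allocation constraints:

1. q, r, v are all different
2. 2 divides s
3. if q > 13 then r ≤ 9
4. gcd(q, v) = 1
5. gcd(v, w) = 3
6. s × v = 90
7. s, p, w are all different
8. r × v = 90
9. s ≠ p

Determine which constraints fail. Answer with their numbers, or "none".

1. values 11, 6, 15 are pairwise distinct  OK
2. 6 / 2 = 3, so 2 divides 6  OK
3. q = 11, not > 13; antecedent false, conditional vacuously true  OK
4. gcd(11, 15) = 1  OK
5. gcd(15, 12) = 3  OK
6. s × v = 6 × 15 = 90  OK
7. values 6, 5, 12 are pairwise distinct  OK
8. r × v = 6 × 15 = 90  OK
9. s = 6, p = 5; distinct  OK

All constraints are satisfied.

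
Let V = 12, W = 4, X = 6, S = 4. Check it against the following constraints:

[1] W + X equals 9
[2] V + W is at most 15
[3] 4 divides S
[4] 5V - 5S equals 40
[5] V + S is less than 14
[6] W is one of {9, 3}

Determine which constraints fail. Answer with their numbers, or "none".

The assignment fails constraints 1, 2, 5, and 6.

[1] W + X = 4 + 6 = 10, not 9 — violated.
[2] V + W = 12 + 4 = 16; 16 > 15, bound 15 not met — violated.
[3] 4 / 4 = 1, so 4 divides 4 — satisfied.
[4] 5V - 5S = 5(12) - 5(4) = 40 — satisfied.
[5] V + S = 12 + 4 = 16; 16 ≥ 14, bound 14 not met — violated.
[6] W = 4 is not in {9, 3} — violated.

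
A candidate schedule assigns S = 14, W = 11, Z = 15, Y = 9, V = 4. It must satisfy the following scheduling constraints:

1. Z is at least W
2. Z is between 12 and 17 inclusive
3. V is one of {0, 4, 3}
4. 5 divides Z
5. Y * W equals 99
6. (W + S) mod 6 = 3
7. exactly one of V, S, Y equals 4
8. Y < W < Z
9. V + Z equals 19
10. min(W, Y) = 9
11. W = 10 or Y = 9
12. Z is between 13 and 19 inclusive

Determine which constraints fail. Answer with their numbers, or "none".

1. Z = 15, W = 11; 15 ≥ 11 — holds.
2. Z = 15 lies in [12, 17] — holds.
3. V = 4 is in {0, 4, 3} — holds.
4. 15 / 5 = 3, so 5 divides 15 — holds.
5. Y * W = 9 * 11 = 99 — holds.
6. W + S = 25; 25 mod 6 = 1, not 3 — fails.
7. V=4, S=14, Y=9; 1 of them equals 4 — holds.
8. values 9 < 11 < 15 — holds.
9. V + Z = 4 + 15 = 19 — holds.
10. min(11, 9) = 9 — holds.
11. W = 11 ≠ 10, but Y = 9 = 9 (second disjunct) — holds.
12. Z = 15 lies in [13, 19] — holds.

Constraint 6 is violated.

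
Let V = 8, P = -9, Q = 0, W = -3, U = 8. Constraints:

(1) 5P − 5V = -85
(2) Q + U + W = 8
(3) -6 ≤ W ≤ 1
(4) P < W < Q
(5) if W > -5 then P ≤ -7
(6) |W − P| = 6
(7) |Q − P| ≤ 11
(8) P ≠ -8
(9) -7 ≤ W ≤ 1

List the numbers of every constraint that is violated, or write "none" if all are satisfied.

(1) 5P − 5V = 5(-9) − 5(8) = -85 — holds.
(2) Q + U + W = 0 + 8 + (-3) = 5, not 8 — fails.
(3) W = -3 lies in [-6, 1] — holds.
(4) values -9 < -3 < 0 — holds.
(5) W = -3 > -5, so we need P ≤ -7; P = -9 ≤ -7 — holds.
(6) |-3 − (-9)| = 6 — holds.
(7) |0 − (-9)| = 9; 9 ≤ 11 — holds.
(8) P = -9, and -9 ≠ -8 — holds.
(9) W = -3 lies in [-7, 1] — holds.

Constraint 2 does not hold.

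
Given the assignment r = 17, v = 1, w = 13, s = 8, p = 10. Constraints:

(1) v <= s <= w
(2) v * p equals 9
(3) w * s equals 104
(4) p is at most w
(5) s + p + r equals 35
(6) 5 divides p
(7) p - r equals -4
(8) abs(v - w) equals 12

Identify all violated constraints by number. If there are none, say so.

(1) values 1 <= 8 <= 13 — OK.
(2) v * p = 1 * 10 = 10, not 9 — violated.
(3) w * s = 13 * 8 = 104 — OK.
(4) p = 10, w = 13; 10 ≤ 13 — OK.
(5) s + p + r = 8 + 10 + 17 = 35 — OK.
(6) 10 / 5 = 2, so 5 divides 10 — OK.
(7) p - r = 10 - 17 = -7, not -4 — violated.
(8) abs(1 - 13) = 12 — OK.

Constraints 2 and 7 do not hold.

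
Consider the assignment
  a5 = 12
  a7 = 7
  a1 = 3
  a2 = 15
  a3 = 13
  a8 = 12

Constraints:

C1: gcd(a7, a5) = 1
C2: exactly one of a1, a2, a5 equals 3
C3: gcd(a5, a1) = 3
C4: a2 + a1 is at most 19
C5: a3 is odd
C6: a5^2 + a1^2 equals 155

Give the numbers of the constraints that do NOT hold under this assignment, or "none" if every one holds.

C1: gcd(7, 12) = 1  holds
C2: a1=3, a2=15, a5=12; 1 of them equals 3  holds
C3: gcd(12, 3) = 3  holds
C4: a2 + a1 = 15 + 3 = 18; 18 ≤ 19  holds
C5: a3 = 13 is odd  holds
C6: a5^2 + a1^2 = 12^2 + 3^2 = 144 + 9 = 153, not 155  fails

Constraint 6 is violated.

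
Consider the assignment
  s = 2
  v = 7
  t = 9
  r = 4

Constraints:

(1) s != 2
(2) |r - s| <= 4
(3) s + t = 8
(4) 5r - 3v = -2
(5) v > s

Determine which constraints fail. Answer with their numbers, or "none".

(1) s = 2, but 2 is required to differ  no
(2) |4 - 2| = 2; 2 ≤ 4  yes
(3) s + t = 2 + 9 = 11, not 8  no
(4) 5r - 3v = 5(4) - 3(7) = -1, not -2  no
(5) v = 7, s = 2; 7 > 2  yes

Violated: 1, 3, and 4.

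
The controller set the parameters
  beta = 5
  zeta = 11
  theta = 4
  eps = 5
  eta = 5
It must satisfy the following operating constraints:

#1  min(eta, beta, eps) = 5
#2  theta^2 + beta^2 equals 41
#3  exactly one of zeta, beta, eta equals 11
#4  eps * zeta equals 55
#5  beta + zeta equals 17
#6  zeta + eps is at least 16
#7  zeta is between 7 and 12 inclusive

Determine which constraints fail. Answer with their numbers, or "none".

#1 min(5, 5, 5) = 5  holds
#2 theta^2 + beta^2 = 4^2 + 5^2 = 16 + 25 = 41  holds
#3 zeta=11, beta=5, eta=5; 1 of them equals 11  holds
#4 eps * zeta = 5 * 11 = 55  holds
#5 beta + zeta = 5 + 11 = 16, not 17  fails
#6 zeta + eps = 11 + 5 = 16; 16 ≥ 16  holds
#7 zeta = 11 lies in [7, 12]  holds

No — constraint 5 is not satisfied.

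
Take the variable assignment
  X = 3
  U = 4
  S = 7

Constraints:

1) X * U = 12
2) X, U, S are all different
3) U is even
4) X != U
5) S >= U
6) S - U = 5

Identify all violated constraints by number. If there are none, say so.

Violated: 6.

1) X * U = 3 * 4 = 12  true
2) values 3, 4, 7 are pairwise distinct  true
3) U = 4 is even  true
4) X = 3, U = 4; distinct  true
5) S = 7, U = 4; 7 ≥ 4  true
6) S - U = 7 - 4 = 3, not 5  false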